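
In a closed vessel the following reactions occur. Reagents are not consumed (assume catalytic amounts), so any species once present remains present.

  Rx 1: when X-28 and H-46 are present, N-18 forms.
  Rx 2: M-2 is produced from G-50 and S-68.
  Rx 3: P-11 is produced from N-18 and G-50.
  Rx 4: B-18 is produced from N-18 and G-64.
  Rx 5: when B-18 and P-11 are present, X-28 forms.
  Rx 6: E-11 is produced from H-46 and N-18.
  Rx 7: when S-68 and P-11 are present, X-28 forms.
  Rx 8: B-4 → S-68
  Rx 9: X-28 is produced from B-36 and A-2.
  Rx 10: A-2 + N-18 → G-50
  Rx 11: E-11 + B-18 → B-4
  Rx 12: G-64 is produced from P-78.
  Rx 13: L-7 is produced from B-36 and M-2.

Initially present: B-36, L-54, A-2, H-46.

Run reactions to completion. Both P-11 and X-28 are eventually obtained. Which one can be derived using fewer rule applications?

X-28

X-28: B-36 and A-2 present → X-28 forms (Rx 9). [1 rule application]
P-11: B-36 and A-2 present → X-28 forms (Rx 9). X-28 and H-46 present → N-18 forms (Rx 1). A-2 and N-18 present → G-50 forms (Rx 10). N-18 and G-50 present → P-11 forms (Rx 3). [4 rule applications]
X-28 needs fewer.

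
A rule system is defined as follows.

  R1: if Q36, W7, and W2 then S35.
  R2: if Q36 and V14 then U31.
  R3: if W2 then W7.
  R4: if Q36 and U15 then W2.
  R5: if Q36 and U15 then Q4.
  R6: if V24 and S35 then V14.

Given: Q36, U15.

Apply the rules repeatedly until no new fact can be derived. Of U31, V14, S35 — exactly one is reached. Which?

From Q36 and U15, R4 gives W2.
W2 holds, so W7 follows (R3).
Q36, W7, and W2 hold, so S35 follows (R1).
V14 would need V24 and S35 (R6), but V24 is never established. U31 would need Q36 and V14 (R2), but V14 is never established.

S35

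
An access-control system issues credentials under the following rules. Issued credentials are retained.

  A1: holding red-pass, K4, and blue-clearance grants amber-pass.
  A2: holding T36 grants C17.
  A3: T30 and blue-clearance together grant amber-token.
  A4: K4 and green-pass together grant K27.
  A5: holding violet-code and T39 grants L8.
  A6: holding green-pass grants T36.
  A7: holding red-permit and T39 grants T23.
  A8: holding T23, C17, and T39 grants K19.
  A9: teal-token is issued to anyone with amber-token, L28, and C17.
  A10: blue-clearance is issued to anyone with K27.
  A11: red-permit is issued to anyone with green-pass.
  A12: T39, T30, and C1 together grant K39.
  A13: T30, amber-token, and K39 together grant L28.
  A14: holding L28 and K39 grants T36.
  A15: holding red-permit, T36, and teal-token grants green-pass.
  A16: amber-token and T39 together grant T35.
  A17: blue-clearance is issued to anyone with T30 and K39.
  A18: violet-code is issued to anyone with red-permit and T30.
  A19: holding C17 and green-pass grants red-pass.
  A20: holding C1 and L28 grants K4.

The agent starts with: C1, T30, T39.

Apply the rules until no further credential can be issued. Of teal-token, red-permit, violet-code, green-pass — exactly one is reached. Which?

teal-token

Holding T39, T30, and C1 grants K39 (A12).
Holding T30 and K39 grants blue-clearance (A17).
Holding T30 and blue-clearance grants amber-token (A3).
Holding T30, amber-token, and K39 grants L28 (A13).
Holding L28 and K39 grants T36 (A14).
Holding T36 grants C17 (A2).
Holding amber-token, L28, and C17 grants teal-token (A9).
green-pass would need red-permit, T36, and teal-token (A15), but red-permit is never granted. violet-code would need red-permit and T30 (A18), but red-permit is never granted. red-permit would need green-pass (A11), but green-pass is never granted.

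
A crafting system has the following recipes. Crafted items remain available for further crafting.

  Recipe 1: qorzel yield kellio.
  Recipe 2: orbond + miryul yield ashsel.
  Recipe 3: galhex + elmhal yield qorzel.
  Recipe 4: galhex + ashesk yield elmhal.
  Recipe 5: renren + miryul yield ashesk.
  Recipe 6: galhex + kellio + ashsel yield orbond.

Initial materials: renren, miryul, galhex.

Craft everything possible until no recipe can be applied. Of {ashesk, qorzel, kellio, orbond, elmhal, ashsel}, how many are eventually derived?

4

Using Recipe 5, renren and miryul make ashesk.
galhex + ashesk → elmhal (Recipe 4).
Using Recipe 3, galhex and elmhal make qorzel.
qorzel → kellio (Recipe 1).
ashesk: reached.
qorzel: reached.
kellio: reached.
orbond would need galhex, kellio, and ashsel (Recipe 6), but ashsel is never obtained.
elmhal: reached.
ashsel would need orbond and miryul (Recipe 2), but orbond is never obtained.
Reached: ashesk, qorzel, kellio, and elmhal — 4 of the 6.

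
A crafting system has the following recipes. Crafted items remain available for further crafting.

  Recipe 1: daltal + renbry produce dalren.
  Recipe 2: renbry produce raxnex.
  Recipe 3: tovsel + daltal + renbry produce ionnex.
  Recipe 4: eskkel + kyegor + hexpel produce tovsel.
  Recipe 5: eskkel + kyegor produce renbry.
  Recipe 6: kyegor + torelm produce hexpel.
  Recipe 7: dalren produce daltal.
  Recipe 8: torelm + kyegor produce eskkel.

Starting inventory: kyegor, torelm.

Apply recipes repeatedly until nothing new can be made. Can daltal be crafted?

daltal would need dalren (Recipe 7), but dalren is never obtained.

No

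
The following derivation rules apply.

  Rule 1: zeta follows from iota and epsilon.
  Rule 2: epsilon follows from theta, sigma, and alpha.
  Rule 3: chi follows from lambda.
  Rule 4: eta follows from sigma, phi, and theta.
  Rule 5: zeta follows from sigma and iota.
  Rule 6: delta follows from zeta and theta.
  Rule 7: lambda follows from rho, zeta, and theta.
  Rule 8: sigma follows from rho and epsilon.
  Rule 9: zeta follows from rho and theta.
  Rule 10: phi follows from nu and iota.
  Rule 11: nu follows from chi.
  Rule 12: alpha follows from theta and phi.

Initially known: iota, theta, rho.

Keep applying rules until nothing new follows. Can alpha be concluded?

Yes

rho and theta hold, so zeta follows (Rule 9).
From rho, zeta, and theta, Rule 7 gives lambda.
lambda holds, so chi follows (Rule 3).
From chi, Rule 11 gives nu.
nu and iota hold, so phi follows (Rule 10).
theta and phi hold, so alpha follows (Rule 12).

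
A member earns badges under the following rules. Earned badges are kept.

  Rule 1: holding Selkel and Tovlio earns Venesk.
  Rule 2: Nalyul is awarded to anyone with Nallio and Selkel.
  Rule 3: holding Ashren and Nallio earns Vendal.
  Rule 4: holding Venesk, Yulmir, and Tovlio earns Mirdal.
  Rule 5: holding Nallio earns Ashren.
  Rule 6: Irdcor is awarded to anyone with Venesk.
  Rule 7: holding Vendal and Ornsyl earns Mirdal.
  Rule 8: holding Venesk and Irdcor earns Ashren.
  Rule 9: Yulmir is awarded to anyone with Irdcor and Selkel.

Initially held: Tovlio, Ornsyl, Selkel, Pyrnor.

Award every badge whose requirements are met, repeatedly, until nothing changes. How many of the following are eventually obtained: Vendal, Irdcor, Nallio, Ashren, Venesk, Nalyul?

With Selkel and Tovlio, Venesk is earned (Rule 1).
With Venesk, Irdcor is earned (Rule 6).
With Venesk and Irdcor, Ashren is earned (Rule 8).
Vendal would need Ashren and Nallio (Rule 3), but Nallio is never earned.
Irdcor: reached.
No rule produces Nallio, and it is not given.
Ashren: reached.
Venesk: reached.
Nalyul would need Nallio and Selkel (Rule 2), but Nallio is never earned.
Reached: Irdcor, Ashren, and Venesk — 3 of the 6.

3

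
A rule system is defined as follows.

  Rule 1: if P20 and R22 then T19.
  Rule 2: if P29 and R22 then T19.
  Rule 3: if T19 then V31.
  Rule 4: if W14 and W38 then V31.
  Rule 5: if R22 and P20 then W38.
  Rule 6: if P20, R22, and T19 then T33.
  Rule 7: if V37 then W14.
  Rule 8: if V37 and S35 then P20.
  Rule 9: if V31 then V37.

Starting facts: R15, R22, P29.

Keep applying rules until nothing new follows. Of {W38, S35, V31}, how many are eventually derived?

From P29 and R22, Rule 2 gives T19.
From T19, Rule 3 gives V31.
W38 would need R22 and P20 (Rule 5), but P20 is never established.
No rule produces S35, and it is not given.
V31: reached.
Reached: V31 — 1 of the 3.

1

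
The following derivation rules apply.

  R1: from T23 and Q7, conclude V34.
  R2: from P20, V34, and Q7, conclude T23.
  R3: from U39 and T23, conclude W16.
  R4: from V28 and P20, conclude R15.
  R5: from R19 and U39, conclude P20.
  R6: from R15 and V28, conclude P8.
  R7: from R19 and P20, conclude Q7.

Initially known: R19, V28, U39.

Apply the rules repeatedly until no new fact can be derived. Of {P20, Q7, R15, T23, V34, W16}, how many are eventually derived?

From R19 and U39, R5 gives P20.
V28 and P20 hold, so R15 follows (R4).
From R19 and P20, R7 gives Q7.
P20: reached.
Q7: reached.
R15: reached.
T23 would need P20, V34, and Q7 (R2), but V34 is never established.
V34 would need T23 and Q7 (R1), but T23 is never established.
W16 would need U39 and T23 (R3), but T23 is never established.
Reached: P20, Q7, and R15 — 3 of the 6.

3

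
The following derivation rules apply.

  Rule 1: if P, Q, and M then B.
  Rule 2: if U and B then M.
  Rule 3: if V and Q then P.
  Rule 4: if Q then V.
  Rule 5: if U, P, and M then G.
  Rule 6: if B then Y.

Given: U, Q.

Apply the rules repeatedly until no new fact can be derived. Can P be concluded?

Q holds, so V follows (Rule 4).
V and Q hold, so P follows (Rule 3).

Yes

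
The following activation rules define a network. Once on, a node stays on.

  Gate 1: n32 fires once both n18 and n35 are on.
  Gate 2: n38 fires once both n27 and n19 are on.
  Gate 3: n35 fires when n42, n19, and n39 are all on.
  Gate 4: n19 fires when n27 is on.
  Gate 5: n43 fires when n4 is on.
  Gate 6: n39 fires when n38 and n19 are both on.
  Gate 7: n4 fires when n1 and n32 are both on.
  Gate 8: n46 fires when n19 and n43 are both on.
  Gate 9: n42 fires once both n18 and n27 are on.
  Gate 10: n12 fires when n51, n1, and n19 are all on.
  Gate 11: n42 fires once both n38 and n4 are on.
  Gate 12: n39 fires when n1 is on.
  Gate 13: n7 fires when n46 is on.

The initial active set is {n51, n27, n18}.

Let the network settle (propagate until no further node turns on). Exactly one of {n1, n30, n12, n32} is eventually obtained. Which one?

n32

Gate 9: n18 and n27 on → n42 on.
Gate 4: n27 on → n19 on.
n27 and n19 are on, so n38 fires (Gate 2).
Gate 6: n38 and n19 on → n39 on.
n42, n19, and n39 are on, so n35 fires (Gate 3).
Gate 1: n18 and n35 on → n32 on.
No rule produces n30, and it is not given. No rule produces n1, and it is not given. n12 would need n51, n1, and n19 (Gate 10), but n1 never turns on.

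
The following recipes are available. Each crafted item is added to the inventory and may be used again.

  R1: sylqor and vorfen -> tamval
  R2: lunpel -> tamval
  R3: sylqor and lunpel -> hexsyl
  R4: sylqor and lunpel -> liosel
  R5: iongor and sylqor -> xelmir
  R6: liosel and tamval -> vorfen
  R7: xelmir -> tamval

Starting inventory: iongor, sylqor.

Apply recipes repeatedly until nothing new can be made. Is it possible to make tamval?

iongor and sylqor -> xelmir (R5).
xelmir -> tamval (R7).

Yes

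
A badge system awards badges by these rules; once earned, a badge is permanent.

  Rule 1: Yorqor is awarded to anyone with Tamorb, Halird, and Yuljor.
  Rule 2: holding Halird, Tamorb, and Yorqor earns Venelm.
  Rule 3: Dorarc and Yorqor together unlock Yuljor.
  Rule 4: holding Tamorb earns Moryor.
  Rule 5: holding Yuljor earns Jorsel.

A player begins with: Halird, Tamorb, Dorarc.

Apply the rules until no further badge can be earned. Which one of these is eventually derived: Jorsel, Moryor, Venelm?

With Tamorb, Moryor is earned (Rule 4).
Jorsel would need Yuljor (Rule 5), but Yuljor is never earned. Venelm would need Halird, Tamorb, and Yorqor (Rule 2), but Yorqor is never earned.

Moryor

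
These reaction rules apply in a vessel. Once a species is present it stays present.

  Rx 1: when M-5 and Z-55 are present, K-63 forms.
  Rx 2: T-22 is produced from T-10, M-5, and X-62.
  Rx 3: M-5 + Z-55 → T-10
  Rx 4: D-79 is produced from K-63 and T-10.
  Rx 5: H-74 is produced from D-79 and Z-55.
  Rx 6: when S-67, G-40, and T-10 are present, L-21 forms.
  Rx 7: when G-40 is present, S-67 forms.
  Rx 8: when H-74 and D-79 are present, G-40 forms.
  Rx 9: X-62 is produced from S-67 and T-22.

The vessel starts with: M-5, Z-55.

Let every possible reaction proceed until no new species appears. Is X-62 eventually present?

No

X-62 would need S-67 and T-22 (Rx 9), but T-22 never forms.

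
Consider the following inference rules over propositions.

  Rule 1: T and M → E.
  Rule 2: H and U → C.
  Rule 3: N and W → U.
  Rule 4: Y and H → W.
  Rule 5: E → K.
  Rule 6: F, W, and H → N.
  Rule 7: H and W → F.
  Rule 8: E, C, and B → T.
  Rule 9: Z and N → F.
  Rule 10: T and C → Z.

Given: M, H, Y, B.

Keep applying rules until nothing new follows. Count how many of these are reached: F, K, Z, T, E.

1

From Y and H, Rule 4 gives W.
H and W hold, so F follows (Rule 7).
F: reached.
K would need E (Rule 5), but E is never established.
Z would need T and C (Rule 10), but T is never established.
T would need E, C, and B (Rule 8), but E is never established.
E would need T and M (Rule 1), but T is never established.
Reached: F — 1 of the 5.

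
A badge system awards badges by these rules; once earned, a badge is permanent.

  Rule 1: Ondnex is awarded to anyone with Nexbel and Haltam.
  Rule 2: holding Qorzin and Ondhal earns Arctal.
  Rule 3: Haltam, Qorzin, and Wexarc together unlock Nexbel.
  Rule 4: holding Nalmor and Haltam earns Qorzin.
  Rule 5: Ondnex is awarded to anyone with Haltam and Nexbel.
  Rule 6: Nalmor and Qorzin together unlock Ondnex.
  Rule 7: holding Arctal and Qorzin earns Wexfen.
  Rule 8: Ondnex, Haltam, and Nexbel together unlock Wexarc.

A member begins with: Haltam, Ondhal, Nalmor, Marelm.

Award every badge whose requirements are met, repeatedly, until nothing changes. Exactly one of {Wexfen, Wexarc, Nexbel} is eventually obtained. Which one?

With Nalmor and Haltam, Qorzin is earned (Rule 4).
With Qorzin and Ondhal, Arctal is earned (Rule 2).
With Arctal and Qorzin, Wexfen is earned (Rule 7).
Nexbel would need Haltam, Qorzin, and Wexarc (Rule 3), but Wexarc is never earned. Wexarc would need Ondnex, Haltam, and Nexbel (Rule 8), but Nexbel is never earned.

Wexfen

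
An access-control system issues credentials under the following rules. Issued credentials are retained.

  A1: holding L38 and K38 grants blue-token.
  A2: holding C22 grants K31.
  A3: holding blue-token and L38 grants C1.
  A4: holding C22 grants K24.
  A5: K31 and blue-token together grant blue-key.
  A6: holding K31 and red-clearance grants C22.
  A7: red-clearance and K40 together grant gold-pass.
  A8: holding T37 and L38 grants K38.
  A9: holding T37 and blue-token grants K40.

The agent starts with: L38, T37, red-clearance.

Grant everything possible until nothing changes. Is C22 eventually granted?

No

C22 would need K31 and red-clearance (A6), but K31 is never granted.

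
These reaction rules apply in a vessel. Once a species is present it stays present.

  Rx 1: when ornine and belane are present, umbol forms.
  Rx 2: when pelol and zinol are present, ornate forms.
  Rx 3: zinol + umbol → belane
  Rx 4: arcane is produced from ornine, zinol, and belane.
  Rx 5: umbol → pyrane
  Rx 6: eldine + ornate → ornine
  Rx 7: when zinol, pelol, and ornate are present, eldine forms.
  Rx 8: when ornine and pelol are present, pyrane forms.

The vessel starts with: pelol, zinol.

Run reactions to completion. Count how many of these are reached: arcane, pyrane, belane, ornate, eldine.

pelol and zinol present → ornate forms (Rx 2).
zinol, pelol, and ornate present → eldine forms (Rx 7).
eldine and ornate present → ornine forms (Rx 6).
ornine and pelol present → pyrane forms (Rx 8).
arcane would need ornine, zinol, and belane (Rx 4), but belane never forms.
pyrane: reached.
belane would need zinol and umbol (Rx 3), but umbol never forms.
ornate: reached.
eldine: reached.
Reached: pyrane, ornate, and eldine — 3 of the 5.

3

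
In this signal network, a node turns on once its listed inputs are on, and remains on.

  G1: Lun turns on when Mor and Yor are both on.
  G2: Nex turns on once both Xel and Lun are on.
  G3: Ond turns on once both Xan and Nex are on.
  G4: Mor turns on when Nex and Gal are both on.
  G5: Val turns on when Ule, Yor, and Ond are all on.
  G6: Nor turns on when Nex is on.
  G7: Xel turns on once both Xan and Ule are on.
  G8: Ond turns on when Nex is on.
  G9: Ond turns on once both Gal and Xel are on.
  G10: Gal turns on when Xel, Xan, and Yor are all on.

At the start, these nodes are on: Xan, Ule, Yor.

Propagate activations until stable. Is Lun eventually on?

No

Lun would need Mor and Yor (G1), but Mor never turns on.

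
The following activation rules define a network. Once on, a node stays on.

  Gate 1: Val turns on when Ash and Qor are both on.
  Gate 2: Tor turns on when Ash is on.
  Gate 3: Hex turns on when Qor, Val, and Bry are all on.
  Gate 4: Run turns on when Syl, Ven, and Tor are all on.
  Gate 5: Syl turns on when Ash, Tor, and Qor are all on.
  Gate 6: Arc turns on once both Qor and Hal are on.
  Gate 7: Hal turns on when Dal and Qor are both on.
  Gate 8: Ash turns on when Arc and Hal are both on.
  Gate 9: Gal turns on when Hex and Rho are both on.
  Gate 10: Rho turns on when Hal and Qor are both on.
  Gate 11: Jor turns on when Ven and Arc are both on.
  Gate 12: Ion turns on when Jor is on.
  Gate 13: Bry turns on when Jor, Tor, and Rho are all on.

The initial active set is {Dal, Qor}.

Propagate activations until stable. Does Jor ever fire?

No

Jor would need Ven and Arc (Gate 11), but Ven never turns on.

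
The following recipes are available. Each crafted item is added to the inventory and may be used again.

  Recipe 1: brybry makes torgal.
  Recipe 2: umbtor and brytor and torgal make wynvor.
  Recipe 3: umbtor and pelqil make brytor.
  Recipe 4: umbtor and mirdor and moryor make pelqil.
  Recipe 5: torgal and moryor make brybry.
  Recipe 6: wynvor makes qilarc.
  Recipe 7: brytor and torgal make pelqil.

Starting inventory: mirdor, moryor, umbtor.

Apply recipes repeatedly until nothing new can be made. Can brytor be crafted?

umbtor and mirdor and moryor → pelqil (Recipe 4).
Using Recipe 3, umbtor and pelqil make brytor.

Yes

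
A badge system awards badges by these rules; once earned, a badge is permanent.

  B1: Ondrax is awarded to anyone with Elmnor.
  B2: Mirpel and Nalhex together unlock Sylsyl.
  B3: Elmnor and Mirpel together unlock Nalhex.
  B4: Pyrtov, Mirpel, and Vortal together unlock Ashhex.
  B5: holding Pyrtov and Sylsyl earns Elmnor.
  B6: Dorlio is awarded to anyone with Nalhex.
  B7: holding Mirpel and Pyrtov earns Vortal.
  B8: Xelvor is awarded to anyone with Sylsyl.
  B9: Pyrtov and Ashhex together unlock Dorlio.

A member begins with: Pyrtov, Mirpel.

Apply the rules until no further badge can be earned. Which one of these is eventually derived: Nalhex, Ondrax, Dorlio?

Dorlio

With Mirpel and Pyrtov, Vortal is earned (B7).
With Pyrtov, Mirpel, and Vortal, Ashhex is earned (B4).
With Pyrtov and Ashhex, Dorlio is earned (B9).
Ondrax would need Elmnor (B1), but Elmnor is never earned. Nalhex would need Elmnor and Mirpel (B3), but Elmnor is never earned.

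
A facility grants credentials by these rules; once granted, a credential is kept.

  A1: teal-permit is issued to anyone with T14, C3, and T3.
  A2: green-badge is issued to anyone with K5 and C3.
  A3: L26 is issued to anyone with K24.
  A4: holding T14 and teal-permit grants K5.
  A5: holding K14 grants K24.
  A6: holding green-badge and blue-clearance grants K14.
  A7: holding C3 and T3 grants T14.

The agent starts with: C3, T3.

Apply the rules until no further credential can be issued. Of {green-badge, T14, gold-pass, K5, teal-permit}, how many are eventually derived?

4

Holding C3 and T3 grants T14 (A7).
Holding T14, C3, and T3 grants teal-permit (A1).
Holding T14 and teal-permit grants K5 (A4).
Holding K5 and C3 grants green-badge (A2).
green-badge: reached.
T14: reached.
No rule produces gold-pass, and it is not given.
K5: reached.
teal-permit: reached.
Reached: green-badge, T14, K5, and teal-permit — 4 of the 5.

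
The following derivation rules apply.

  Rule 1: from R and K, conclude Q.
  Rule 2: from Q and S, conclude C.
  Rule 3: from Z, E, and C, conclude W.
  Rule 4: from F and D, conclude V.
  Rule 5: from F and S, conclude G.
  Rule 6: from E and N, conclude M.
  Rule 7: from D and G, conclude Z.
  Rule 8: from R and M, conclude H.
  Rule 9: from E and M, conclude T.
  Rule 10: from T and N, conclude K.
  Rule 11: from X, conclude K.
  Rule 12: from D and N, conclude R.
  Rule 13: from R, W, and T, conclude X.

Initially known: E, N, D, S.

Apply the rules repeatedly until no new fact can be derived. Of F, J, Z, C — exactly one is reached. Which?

E and N hold, so M follows (Rule 6).
D and N hold, so R follows (Rule 12).
From E and M, Rule 9 gives T.
From T and N, Rule 10 gives K.
From R and K, Rule 1 gives Q.
Q and S hold, so C follows (Rule 2).
Z would need D and G (Rule 7), but G is never established. No rule produces J, and it is not given. No rule produces F, and it is not given.

C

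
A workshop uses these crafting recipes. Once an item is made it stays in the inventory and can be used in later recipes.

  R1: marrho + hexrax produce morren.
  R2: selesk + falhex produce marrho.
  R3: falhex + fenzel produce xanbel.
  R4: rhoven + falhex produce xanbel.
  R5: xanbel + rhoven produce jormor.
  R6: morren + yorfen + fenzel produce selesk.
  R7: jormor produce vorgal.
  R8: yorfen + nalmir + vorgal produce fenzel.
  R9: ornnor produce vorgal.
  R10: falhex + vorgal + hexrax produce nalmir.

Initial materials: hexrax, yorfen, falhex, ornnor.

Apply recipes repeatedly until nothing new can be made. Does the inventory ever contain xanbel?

Yes

ornnor → vorgal (R9).
falhex + vorgal + hexrax → nalmir (R10).
yorfen + nalmir + vorgal → fenzel (R8).
Using R3, falhex and fenzel make xanbel.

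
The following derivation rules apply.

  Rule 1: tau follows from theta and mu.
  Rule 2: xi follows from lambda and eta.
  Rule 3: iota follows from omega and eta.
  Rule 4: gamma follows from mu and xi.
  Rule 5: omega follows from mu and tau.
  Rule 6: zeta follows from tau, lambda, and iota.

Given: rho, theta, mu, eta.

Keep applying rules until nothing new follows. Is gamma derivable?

gamma would need mu and xi (Rule 4), but xi is never established.

No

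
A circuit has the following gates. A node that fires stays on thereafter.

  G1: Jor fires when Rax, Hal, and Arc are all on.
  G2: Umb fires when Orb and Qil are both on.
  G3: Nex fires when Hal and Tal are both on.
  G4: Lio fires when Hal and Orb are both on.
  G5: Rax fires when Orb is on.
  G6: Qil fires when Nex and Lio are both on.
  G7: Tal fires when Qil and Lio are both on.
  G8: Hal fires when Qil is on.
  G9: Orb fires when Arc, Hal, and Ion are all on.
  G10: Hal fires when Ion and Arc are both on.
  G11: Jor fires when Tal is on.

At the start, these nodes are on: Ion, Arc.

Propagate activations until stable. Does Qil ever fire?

Qil would need Nex and Lio (G6), but Nex never turns on.

No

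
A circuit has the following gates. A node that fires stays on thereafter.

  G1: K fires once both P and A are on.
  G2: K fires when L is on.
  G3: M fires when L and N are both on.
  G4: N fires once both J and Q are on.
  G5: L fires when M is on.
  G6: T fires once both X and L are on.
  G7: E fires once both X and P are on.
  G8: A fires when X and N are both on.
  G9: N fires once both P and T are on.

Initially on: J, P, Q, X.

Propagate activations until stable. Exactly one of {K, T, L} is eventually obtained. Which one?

G4: J and Q on → N on.
X and N are on, so A fires (G8).
P and A are on, so K fires (G1).
T would need X and L (G6), but L never turns on. L would need M (G5), but M never turns on.

K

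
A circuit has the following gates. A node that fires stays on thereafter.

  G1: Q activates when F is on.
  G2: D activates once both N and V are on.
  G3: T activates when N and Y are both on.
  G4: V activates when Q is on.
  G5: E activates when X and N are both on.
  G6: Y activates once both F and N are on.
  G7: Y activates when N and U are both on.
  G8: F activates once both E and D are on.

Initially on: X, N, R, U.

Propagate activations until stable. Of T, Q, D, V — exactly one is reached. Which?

T

N and U are on, so Y activates (G7).
G3: N and Y on → T on.
V would need Q (G4), but Q never turns on. Q would need F (G1), but F never turns on. D would need N and V (G2), but V never turns on.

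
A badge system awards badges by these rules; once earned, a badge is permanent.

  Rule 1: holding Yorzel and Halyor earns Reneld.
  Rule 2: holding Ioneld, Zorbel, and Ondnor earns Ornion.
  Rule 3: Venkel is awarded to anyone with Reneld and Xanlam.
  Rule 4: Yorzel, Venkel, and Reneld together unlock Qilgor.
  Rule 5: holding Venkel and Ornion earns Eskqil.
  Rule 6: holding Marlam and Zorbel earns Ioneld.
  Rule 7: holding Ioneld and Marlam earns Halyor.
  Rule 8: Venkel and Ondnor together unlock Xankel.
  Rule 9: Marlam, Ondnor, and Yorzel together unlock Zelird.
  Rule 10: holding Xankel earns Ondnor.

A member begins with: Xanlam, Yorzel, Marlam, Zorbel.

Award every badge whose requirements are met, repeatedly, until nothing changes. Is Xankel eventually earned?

Xankel would need Venkel and Ondnor (Rule 8), but Ondnor is never earned.

No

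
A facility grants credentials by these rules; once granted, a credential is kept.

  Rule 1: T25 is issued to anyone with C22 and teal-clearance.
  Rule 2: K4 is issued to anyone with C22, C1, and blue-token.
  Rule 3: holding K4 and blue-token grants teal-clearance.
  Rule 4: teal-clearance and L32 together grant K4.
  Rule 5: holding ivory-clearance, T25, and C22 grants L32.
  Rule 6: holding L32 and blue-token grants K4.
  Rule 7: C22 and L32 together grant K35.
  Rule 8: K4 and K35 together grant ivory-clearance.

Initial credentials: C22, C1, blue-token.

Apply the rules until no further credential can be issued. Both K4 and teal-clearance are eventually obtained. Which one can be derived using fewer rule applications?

K4: Holding C22, C1, and blue-token grants K4 (Rule 2). [1 rule application]
teal-clearance: Holding C22, C1, and blue-token grants K4 (Rule 2). Holding K4 and blue-token grants teal-clearance (Rule 3). [2 rule applications]
K4 needs fewer.

K4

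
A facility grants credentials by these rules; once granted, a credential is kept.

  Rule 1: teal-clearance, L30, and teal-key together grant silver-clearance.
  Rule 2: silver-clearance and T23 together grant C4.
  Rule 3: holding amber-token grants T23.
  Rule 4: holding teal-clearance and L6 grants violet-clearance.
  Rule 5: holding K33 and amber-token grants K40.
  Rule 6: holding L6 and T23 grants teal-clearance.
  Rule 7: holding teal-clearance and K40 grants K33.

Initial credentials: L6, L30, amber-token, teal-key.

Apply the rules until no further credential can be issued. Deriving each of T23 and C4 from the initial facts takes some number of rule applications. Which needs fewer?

T23: Holding amber-token grants T23 (Rule 3). [1 rule application]
C4: Holding amber-token grants T23 (Rule 3). Holding L6 and T23 grants teal-clearance (Rule 6). Holding teal-clearance, L30, and teal-key grants silver-clearance (Rule 1). Holding silver-clearance and T23 grants C4 (Rule 2). [4 rule applications]
T23 needs fewer.

T23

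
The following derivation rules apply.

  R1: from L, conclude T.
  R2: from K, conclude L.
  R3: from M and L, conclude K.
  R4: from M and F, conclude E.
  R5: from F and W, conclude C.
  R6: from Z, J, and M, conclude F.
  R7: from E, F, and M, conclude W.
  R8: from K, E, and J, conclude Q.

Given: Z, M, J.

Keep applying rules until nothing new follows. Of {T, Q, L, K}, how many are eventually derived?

T would need L (R1), but L is never established.
Q would need K, E, and J (R8), but K is never established.
L would need K (R2), but K is never established.
K would need M and L (R3), but L is never established.
None of the 4 are reached.

0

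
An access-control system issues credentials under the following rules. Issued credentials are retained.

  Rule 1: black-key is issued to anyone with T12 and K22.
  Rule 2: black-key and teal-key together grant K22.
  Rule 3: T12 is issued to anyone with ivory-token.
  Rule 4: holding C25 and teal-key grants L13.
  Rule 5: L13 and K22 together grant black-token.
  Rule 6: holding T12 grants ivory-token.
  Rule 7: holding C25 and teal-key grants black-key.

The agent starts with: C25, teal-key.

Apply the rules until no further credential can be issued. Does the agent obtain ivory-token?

No

ivory-token would need T12 (Rule 6), but T12 is never granted.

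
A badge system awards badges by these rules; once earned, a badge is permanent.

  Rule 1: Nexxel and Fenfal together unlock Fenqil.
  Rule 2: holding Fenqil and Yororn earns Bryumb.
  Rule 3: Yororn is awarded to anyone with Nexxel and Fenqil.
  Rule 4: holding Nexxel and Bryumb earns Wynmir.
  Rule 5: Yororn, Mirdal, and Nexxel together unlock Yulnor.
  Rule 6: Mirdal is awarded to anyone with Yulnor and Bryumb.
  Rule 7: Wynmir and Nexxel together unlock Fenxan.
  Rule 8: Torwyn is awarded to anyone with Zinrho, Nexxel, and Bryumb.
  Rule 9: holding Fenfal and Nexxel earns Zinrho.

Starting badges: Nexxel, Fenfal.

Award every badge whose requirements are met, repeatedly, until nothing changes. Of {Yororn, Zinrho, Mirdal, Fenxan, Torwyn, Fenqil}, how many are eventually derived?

With Fenfal and Nexxel, Zinrho is earned (Rule 9).
With Nexxel and Fenfal, Fenqil is earned (Rule 1).
With Nexxel and Fenqil, Yororn is earned (Rule 3).
With Fenqil and Yororn, Bryumb is earned (Rule 2).
With Nexxel and Bryumb, Wynmir is earned (Rule 4).
With Zinrho, Nexxel, and Bryumb, Torwyn is earned (Rule 8).
With Wynmir and Nexxel, Fenxan is earned (Rule 7).
Yororn: reached.
Zinrho: reached.
Mirdal would need Yulnor and Bryumb (Rule 6), but Yulnor is never earned.
Fenxan: reached.
Torwyn: reached.
Fenqil: reached.
Reached: Yororn, Zinrho, Fenxan, Torwyn, and Fenqil — 5 of the 6.

5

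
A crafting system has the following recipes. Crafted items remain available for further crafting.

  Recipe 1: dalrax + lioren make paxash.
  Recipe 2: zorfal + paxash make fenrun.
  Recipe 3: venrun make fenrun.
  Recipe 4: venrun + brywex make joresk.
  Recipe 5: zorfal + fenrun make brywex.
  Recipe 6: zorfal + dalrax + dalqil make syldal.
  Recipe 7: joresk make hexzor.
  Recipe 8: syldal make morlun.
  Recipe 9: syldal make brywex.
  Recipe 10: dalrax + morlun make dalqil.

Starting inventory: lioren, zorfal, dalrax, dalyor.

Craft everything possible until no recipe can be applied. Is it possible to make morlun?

morlun would need syldal (Recipe 8), but syldal is never obtained.

No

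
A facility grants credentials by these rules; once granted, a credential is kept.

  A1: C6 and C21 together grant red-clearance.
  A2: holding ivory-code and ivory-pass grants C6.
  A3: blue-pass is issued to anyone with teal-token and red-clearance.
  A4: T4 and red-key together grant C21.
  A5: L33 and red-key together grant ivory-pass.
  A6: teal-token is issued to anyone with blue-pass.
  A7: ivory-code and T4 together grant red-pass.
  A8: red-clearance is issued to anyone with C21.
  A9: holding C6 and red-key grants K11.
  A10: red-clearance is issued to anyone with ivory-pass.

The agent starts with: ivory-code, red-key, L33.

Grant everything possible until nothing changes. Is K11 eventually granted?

Holding L33 and red-key grants ivory-pass (A5).
Holding ivory-code and ivory-pass grants C6 (A2).
Holding C6 and red-key grants K11 (A9).

Yes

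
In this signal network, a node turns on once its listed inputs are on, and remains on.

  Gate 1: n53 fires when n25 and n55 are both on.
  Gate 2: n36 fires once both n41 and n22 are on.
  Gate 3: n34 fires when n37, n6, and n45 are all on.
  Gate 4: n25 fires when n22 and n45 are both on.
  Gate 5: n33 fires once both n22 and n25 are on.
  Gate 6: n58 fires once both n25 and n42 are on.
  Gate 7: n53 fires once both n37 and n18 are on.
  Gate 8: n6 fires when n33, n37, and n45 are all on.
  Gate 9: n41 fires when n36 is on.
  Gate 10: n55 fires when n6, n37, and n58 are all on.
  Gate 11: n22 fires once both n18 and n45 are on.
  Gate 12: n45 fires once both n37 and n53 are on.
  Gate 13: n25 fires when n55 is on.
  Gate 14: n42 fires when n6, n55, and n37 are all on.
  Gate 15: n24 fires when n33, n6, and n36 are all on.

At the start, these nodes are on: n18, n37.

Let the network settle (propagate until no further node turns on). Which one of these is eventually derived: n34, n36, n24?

Gate 7: n37 and n18 on → n53 on.
Gate 12: n37 and n53 on → n45 on.
n18 and n45 are on, so n22 fires (Gate 11).
Gate 4: n22 and n45 on → n25 on.
n22 and n25 are on, so n33 fires (Gate 5).
Gate 8: n33, n37, and n45 on → n6 on.
Gate 3: n37, n6, and n45 on → n34 on.
n36 would need n41 and n22 (Gate 2), but n41 never turns on. n24 would need n33, n6, and n36 (Gate 15), but n36 never turns on.

n34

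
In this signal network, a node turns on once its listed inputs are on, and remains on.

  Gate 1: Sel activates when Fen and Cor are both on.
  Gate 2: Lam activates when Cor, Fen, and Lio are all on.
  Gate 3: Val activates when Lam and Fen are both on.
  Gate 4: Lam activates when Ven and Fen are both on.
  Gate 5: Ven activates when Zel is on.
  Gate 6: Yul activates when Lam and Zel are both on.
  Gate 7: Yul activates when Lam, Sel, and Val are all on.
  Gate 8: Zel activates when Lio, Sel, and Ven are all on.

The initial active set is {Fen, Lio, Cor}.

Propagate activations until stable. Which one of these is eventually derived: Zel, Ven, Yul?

Gate 2: Cor, Fen, and Lio on → Lam on.
Gate 1: Fen and Cor on → Sel on.
Gate 3: Lam and Fen on → Val on.
Lam, Sel, and Val are on, so Yul activates (Gate 7).
Zel would need Lio, Sel, and Ven (Gate 8), but Ven never turns on. Ven would need Zel (Gate 5), but Zel never turns on.

Yul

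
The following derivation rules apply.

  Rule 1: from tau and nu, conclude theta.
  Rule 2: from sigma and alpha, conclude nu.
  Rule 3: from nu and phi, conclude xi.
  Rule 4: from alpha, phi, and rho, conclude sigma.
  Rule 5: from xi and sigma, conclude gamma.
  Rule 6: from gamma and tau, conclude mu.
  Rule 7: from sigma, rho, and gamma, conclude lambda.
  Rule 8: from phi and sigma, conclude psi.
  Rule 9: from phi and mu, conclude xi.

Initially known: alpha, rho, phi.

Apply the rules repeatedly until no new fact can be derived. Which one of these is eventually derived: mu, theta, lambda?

lambda

From alpha, phi, and rho, Rule 4 gives sigma.
From sigma and alpha, Rule 2 gives nu.
nu and phi hold, so xi follows (Rule 3).
From xi and sigma, Rule 5 gives gamma.
From sigma, rho, and gamma, Rule 7 gives lambda.
theta would need tau and nu (Rule 1), but tau is never established. mu would need gamma and tau (Rule 6), but tau is never established.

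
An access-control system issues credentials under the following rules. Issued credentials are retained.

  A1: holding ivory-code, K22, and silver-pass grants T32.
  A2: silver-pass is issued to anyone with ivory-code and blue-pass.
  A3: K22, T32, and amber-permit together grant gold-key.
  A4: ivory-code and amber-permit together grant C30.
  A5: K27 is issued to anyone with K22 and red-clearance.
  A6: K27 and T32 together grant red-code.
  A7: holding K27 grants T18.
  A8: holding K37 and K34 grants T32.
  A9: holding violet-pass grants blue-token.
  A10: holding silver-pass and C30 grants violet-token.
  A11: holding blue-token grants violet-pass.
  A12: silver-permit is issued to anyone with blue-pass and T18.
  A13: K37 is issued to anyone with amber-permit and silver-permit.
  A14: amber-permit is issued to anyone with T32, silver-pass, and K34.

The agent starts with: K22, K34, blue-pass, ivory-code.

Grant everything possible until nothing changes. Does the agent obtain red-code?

No

red-code would need K27 and T32 (A6), but K27 is never granted.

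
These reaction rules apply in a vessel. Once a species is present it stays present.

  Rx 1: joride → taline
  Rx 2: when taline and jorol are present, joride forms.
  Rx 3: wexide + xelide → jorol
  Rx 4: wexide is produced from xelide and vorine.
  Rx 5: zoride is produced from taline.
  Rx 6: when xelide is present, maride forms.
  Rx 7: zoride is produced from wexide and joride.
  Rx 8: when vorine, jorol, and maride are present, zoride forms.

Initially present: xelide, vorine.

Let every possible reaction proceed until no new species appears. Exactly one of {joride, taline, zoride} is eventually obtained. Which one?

zoride

xelide and vorine present → wexide forms (Rx 4).
xelide present → maride forms (Rx 6).
wexide and xelide present → jorol forms (Rx 3).
vorine, jorol, and maride present → zoride forms (Rx 8).
joride would need taline and jorol (Rx 2), but taline never forms. taline would need joride (Rx 1), but joride never forms.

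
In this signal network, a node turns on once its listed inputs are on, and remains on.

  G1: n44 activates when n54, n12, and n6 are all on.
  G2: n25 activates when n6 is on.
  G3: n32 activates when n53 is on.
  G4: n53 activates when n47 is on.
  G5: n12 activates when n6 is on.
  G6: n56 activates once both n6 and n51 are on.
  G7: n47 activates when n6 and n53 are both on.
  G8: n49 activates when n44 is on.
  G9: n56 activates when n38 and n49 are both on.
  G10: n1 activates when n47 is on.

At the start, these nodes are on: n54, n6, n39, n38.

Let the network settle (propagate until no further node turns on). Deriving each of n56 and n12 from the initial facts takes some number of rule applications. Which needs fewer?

n12

n12: n6 is on, so n12 activates (G5). [1 rule application]
n56: n6 is on, so n12 activates (G5). G1: n54, n12, and n6 on → n44 on. n44 is on, so n49 activates (G8). G9: n38 and n49 on → n56 on. [4 rule applications]
n12 needs fewer.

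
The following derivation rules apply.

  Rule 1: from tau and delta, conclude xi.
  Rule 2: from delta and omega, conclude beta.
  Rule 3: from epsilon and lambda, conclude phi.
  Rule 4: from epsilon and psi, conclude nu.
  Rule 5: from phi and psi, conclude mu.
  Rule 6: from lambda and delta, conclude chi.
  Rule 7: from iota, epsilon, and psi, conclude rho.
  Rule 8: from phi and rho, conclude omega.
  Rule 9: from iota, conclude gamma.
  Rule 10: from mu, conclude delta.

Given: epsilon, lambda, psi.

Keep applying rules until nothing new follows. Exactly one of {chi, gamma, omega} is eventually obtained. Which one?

epsilon and lambda hold, so phi follows (Rule 3).
phi and psi hold, so mu follows (Rule 5).
From mu, Rule 10 gives delta.
From lambda and delta, Rule 6 gives chi.
gamma would need iota (Rule 9), but iota is never established. omega would need phi and rho (Rule 8), but rho is never established.

chi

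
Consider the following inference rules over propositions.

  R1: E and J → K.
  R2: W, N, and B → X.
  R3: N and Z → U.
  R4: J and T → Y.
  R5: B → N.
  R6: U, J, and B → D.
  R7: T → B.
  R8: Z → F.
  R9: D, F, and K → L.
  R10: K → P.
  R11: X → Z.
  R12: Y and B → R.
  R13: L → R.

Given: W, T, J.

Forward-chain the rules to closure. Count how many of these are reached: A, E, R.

1

T holds, so B follows (R7).
From J and T, R4 gives Y.
Y and B hold, so R follows (R12).
No rule produces A, and it is not given.
No rule produces E, and it is not given.
R: reached.
Reached: R — 1 of the 3.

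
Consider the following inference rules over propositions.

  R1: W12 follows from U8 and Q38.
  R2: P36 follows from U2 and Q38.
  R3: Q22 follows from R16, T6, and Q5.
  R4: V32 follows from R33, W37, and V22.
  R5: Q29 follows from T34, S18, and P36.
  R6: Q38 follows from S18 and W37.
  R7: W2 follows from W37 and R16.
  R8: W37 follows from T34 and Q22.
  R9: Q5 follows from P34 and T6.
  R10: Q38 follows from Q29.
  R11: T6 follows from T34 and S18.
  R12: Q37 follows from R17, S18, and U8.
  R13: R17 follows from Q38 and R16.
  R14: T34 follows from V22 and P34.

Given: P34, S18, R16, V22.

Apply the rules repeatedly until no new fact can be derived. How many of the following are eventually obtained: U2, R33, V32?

No rule produces U2, and it is not given.
No rule produces R33, and it is not given.
V32 would need R33, W37, and V22 (R4), but R33 is never established.
None of the 3 are reached.

0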